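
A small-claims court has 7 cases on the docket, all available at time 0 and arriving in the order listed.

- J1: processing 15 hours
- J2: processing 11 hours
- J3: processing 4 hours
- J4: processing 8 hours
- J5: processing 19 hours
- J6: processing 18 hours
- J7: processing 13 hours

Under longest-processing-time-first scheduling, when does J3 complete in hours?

LPT (decreasing processing time): J5 J6 J1 J7 J2 J4 J3.
J5: 0→19
J6: 19→37
J1: 37→52
J7: 52→65
J2: 65→76
J4: 76→84
J3: 84→88

88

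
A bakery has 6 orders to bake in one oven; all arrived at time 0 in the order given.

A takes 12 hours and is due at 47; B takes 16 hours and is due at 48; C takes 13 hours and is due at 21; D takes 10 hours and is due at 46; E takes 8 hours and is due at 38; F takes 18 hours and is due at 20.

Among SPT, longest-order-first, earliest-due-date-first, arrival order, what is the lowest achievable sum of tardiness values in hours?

57

SPT (increasing processing time): E D A C B F.
E: 0→8, due 38, tardiness 0
D: 8→18, due 46, tardiness 0
A: 18→30, due 47, tardiness 0
C: 30→43, due 21, tardiness 22
B: 43→59, due 48, tardiness 11
F: 59→77, due 20, tardiness 57
Sum = 0+0+0+22+11+57 = 90.
LPT (decreasing processing time): F B C A D E.
F: 0→18, due 20, tardiness 0
B: 18→34, due 48, tardiness 0
C: 34→47, due 21, tardiness 26
A: 47→59, due 47, tardiness 12
D: 59→69, due 46, tardiness 23
E: 69→77, due 38, tardiness 39
Sum = 0+0+26+12+23+39 = 100.
EDD (increasing due date): F C E D A B.
F: 0→18, due 20, tardiness 0
C: 18→31, due 21, tardiness 10
E: 31→39, due 38, tardiness 1
D: 39→49, due 46, tardiness 3
A: 49→61, due 47, tardiness 14
B: 61→77, due 48, tardiness 29
Sum = 0+10+1+3+14+29 = 57.
FIFO (arrival order): A B C D E F.
A: 0→12, due 47, tardiness 0
B: 12→28, due 48, tardiness 0
C: 28→41, due 21, tardiness 20
D: 41→51, due 46, tardiness 5
E: 51→59, due 38, tardiness 21
F: 59→77, due 20, tardiness 57
Sum = 0+0+20+5+21+57 = 103.
SPT 90, LPT 100, EDD 57, FIFO 103 → minimum 57.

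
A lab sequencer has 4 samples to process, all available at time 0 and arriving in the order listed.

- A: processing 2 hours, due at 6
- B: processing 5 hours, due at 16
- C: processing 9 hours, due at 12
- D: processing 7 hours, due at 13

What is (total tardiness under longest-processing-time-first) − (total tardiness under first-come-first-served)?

LPT (decreasing processing time): C D B A.
C: 0→9, due 12, tardiness 0
D: 9→16, due 13, tardiness 3
B: 16→21, due 16, tardiness 5
A: 21→23, due 6, tardiness 17
Sum = 0+3+5+17 = 25.
FIFO (arrival order): A B C D.
A: 0→2, due 6, tardiness 0
B: 2→7, due 16, tardiness 0
C: 7→16, due 12, tardiness 4
D: 16→23, due 13, tardiness 10
Sum = 0+0+4+10 = 14.
Difference = 25 − 14 = 11.

11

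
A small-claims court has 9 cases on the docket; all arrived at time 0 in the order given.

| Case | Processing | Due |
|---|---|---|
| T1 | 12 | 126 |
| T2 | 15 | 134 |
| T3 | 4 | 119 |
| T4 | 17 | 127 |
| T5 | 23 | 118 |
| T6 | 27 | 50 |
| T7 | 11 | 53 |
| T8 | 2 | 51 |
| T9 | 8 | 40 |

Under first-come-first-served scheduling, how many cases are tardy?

4

FIFO (arrival order): T1 T2 T3 T4 T5 T6 T7 T8 T9.
T1: 0→12, due 126, tardiness 0
T2: 12→27, due 134, tardiness 0
T3: 27→31, due 119, tardiness 0
T4: 31→48, due 127, tardiness 0
T5: 48→71, due 118, tardiness 0
T6: 71→98, due 50, tardiness 48
T7: 98→109, due 53, tardiness 56
T8: 109→111, due 51, tardiness 60
T9: 111→119, due 40, tardiness 79
Late cases: 4.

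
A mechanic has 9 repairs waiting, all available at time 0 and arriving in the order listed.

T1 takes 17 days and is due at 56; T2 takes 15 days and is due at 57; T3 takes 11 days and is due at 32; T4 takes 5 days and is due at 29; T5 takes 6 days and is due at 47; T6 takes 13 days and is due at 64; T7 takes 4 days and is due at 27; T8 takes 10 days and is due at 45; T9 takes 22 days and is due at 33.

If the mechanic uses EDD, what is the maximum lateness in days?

EDD (increasing due date): T7 T4 T3 T9 T8 T5 T1 T2 T6.
T7: 0→4, due 27, lateness -23
T4: 4→9, due 29, lateness -20
T3: 9→20, due 32, lateness -12
T9: 20→42, due 33, lateness 9
T8: 42→52, due 45, lateness 7
T5: 52→58, due 47, lateness 11
T1: 58→75, due 56, lateness 19
T2: 75→90, due 57, lateness 33
T6: 90→103, due 64, lateness 39
Maximum = 39.

39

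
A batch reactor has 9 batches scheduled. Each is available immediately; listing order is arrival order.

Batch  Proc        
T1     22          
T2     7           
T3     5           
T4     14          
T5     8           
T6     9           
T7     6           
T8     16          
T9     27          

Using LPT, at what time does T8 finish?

LPT (decreasing processing time): T9 T1 T8 T4 T6 T5 T2 T7 T3.
T9: 0→27
T1: 27→49
T8: 49→65

65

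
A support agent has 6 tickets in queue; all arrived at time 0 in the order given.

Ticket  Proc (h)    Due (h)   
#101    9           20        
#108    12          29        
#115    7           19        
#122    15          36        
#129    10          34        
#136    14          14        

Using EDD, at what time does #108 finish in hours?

EDD (increasing due date): #136 #115 #101 #108 #129 #122.
#136: 0→14
#115: 14→21
#101: 21→30
#108: 30→42

42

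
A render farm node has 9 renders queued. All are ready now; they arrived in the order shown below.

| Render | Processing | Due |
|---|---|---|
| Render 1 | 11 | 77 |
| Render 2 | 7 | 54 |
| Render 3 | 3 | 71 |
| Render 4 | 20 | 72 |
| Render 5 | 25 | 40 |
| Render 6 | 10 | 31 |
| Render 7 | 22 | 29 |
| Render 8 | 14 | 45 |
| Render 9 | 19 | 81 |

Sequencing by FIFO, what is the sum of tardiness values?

257

FIFO (arrival order): Render 1 Render 2 Render 3 Render 4 Render 5 Render 6 Render 7 Render 8 Render 9.
Render 1: 0→11, due 77, tardiness 0
Render 2: 11→18, due 54, tardiness 0
Render 3: 18→21, due 71, tardiness 0
Render 4: 21→41, due 72, tardiness 0
Render 5: 41→66, due 40, tardiness 26
Render 6: 66→76, due 31, tardiness 45
Render 7: 76→98, due 29, tardiness 69
Render 8: 98→112, due 45, tardiness 67
Render 9: 112→131, due 81, tardiness 50
Sum = 0+0+0+0+26+45+69+67+50 = 257.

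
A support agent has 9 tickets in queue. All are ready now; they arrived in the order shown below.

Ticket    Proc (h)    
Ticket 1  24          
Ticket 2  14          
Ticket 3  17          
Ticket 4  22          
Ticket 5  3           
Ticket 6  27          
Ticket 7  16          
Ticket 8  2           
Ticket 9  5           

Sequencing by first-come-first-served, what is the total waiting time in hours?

629

FIFO (arrival order): Ticket 1 Ticket 2 Ticket 3 Ticket 4 Ticket 5 Ticket 6 Ticket 7 Ticket 8 Ticket 9.
Ticket 1: waits 0, runs 0→24
Ticket 2: waits 24, runs 24→38
Ticket 3: waits 38, runs 38→55
Ticket 4: waits 55, runs 55→77
Ticket 5: waits 77, runs 77→80
Ticket 6: waits 80, runs 80→107
Ticket 7: waits 107, runs 107→123
Ticket 8: waits 123, runs 123→125
Ticket 9: waits 125, runs 125→130
Sum = 0+24+38+55+77+80+107+123+125 = 629.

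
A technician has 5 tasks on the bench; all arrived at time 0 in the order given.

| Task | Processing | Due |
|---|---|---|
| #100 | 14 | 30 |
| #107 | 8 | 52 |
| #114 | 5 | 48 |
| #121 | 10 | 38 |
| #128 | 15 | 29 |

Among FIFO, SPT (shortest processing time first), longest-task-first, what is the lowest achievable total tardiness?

5

FIFO (arrival order): #100 #107 #114 #121 #128.
#100: 0→14, due 30, tardiness 0
#107: 14→22, due 52, tardiness 0
#114: 22→27, due 48, tardiness 0
#121: 27→37, due 38, tardiness 0
#128: 37→52, due 29, tardiness 23
Sum = 0+0+0+0+23 = 23.
SPT (increasing processing time): #114 #107 #121 #100 #128.
#114: 0→5, due 48, tardiness 0
#107: 5→13, due 52, tardiness 0
#121: 13→23, due 38, tardiness 0
#100: 23→37, due 30, tardiness 7
#128: 37→52, due 29, tardiness 23
Sum = 0+0+0+7+23 = 30.
LPT (decreasing processing time): #128 #100 #121 #107 #114.
#128: 0→15, due 29, tardiness 0
#100: 15→29, due 30, tardiness 0
#121: 29→39, due 38, tardiness 1
#107: 39→47, due 52, tardiness 0
#114: 47→52, due 48, tardiness 4
Sum = 0+0+1+0+4 = 5.
FIFO 23, SPT 30, LPT 5 → minimum 5.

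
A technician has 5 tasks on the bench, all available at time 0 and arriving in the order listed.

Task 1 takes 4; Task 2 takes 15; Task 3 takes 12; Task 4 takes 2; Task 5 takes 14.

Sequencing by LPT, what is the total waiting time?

130

LPT (decreasing processing time): Task 2 Task 5 Task 3 Task 1 Task 4.
Task 2: waits 0, runs 0→15
Task 5: waits 15, runs 15→29
Task 3: waits 29, runs 29→41
Task 1: waits 41, runs 41→45
Task 4: waits 45, runs 45→47
Sum = 0+15+29+41+45 = 130.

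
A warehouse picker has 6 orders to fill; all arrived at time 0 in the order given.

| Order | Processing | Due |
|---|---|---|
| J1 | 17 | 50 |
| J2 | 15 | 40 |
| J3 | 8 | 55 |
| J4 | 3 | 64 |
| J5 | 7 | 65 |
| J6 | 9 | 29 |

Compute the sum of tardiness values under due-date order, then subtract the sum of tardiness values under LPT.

-12

EDD (increasing due date): J6 J2 J1 J3 J4 J5.
J6: 0→9, due 29, tardiness 0
J2: 9→24, due 40, tardiness 0
J1: 24→41, due 50, tardiness 0
J3: 41→49, due 55, tardiness 0
J4: 49→52, due 64, tardiness 0
J5: 52→59, due 65, tardiness 0
Sum = 0+0+0+0+0+0 = 0.
LPT (decreasing processing time): J1 J2 J6 J3 J5 J4.
J1: 0→17, due 50, tardiness 0
J2: 17→32, due 40, tardiness 0
J6: 32→41, due 29, tardiness 12
J3: 41→49, due 55, tardiness 0
J5: 49→56, due 65, tardiness 0
J4: 56→59, due 64, tardiness 0
Sum = 0+0+12+0+0+0 = 12.
Difference = 0 − 12 = -12.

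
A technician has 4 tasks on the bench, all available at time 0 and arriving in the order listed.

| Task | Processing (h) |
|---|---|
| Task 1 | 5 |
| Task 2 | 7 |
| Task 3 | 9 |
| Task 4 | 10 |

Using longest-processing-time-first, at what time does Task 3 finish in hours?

19

LPT (decreasing processing time): Task 4 Task 3 Task 2 Task 1.
Task 4: 0→10
Task 3: 10→19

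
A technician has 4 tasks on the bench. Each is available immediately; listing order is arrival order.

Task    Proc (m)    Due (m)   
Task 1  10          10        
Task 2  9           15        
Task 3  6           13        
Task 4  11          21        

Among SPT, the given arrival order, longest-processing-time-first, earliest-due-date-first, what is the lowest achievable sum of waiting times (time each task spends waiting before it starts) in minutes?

SPT (increasing processing time): Task 3 Task 2 Task 1 Task 4.
Task 3: waits 0, runs 0→6
Task 2: waits 6, runs 6→15
Task 1: waits 15, runs 15→25
Task 4: waits 25, runs 25→36
Sum = 0+6+15+25 = 46.
FIFO (arrival order): Task 1 Task 2 Task 3 Task 4.
Task 1: waits 0, runs 0→10
Task 2: waits 10, runs 10→19
Task 3: waits 19, runs 19→25
Task 4: waits 25, runs 25→36
Sum = 0+10+19+25 = 54.
LPT (decreasing processing time): Task 4 Task 1 Task 2 Task 3.
Task 4: waits 0, runs 0→11
Task 1: waits 11, runs 11→21
Task 2: waits 21, runs 21→30
Task 3: waits 30, runs 30→36
Sum = 0+11+21+30 = 62.
EDD (increasing due date): Task 1 Task 3 Task 2 Task 4.
Task 1: waits 0, runs 0→10
Task 3: waits 10, runs 10→16
Task 2: waits 16, runs 16→25
Task 4: waits 25, runs 25→36
Sum = 0+10+16+25 = 51.
SPT 46, FIFO 54, LPT 62, EDD 51 → minimum 46.

46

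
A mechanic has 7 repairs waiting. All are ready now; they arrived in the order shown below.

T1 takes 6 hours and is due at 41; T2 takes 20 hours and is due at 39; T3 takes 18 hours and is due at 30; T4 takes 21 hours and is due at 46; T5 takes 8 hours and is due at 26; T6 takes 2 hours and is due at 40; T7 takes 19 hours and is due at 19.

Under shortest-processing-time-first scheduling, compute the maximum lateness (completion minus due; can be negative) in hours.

SPT (increasing processing time): T6 T1 T5 T3 T7 T2 T4.
T6: 0→2, due 40, lateness -38
T1: 2→8, due 41, lateness -33
T5: 8→16, due 26, lateness -10
T3: 16→34, due 30, lateness 4
T7: 34→53, due 19, lateness 34
T2: 53→73, due 39, lateness 34
T4: 73→94, due 46, lateness 48
Maximum = 48.

48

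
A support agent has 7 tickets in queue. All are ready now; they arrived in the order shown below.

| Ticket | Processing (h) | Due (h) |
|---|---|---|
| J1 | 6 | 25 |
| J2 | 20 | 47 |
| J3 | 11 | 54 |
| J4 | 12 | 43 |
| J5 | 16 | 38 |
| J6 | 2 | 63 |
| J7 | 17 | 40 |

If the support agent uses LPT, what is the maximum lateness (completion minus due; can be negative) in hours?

LPT (decreasing processing time): J2 J7 J5 J4 J3 J1 J6.
J2: 0→20, due 47, lateness -27
J7: 20→37, due 40, lateness -3
J5: 37→53, due 38, lateness 15
J4: 53→65, due 43, lateness 22
J3: 65→76, due 54, lateness 22
J1: 76→82, due 25, lateness 57
J6: 82→84, due 63, lateness 21
Maximum = 57.

57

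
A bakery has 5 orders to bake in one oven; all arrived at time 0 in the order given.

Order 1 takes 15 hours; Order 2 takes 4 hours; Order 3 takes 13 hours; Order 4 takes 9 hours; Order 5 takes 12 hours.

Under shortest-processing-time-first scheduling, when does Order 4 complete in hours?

13

SPT (increasing processing time): Order 2 Order 4 Order 5 Order 3 Order 1.
Order 2: 0→4
Order 4: 4→13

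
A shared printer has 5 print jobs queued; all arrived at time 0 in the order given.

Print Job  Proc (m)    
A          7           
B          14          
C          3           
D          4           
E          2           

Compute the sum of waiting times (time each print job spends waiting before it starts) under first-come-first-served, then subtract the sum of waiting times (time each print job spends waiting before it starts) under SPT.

FIFO (arrival order): A B C D E.
A: waits 0, runs 0→7
B: waits 7, runs 7→21
C: waits 21, runs 21→24
D: waits 24, runs 24→28
E: waits 28, runs 28→30
Sum = 0+7+21+24+28 = 80.
SPT (increasing processing time): E C D A B.
E: waits 0, runs 0→2
C: waits 2, runs 2→5
D: waits 5, runs 5→9
A: waits 9, runs 9→16
B: waits 16, runs 16→30
Sum = 0+2+5+9+16 = 32.
Difference = 80 − 32 = 48.

48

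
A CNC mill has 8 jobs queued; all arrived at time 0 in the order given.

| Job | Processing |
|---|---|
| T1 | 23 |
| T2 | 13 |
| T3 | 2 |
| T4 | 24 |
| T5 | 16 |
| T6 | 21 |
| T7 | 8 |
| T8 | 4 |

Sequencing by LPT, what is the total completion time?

LPT (decreasing processing time): T4 T1 T6 T5 T2 T7 T8 T3.
T4: 0→24
T1: 24→47
T6: 47→68
T5: 68→84
T2: 84→97
T7: 97→105
T8: 105→109
T3: 109→111
Sum = 24+47+68+84+97+105+109+111 = 645.

645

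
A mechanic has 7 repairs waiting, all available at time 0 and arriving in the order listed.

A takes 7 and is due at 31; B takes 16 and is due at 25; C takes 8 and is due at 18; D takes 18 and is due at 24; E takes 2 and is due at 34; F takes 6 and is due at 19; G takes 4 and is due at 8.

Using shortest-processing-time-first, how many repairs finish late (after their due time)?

3

SPT (increasing processing time): E G F A C B D.
E: 0→2, due 34, tardiness 0
G: 2→6, due 8, tardiness 0
F: 6→12, due 19, tardiness 0
A: 12→19, due 31, tardiness 0
C: 19→27, due 18, tardiness 9
B: 27→43, due 25, tardiness 18
D: 43→61, due 24, tardiness 37
Late repairs: 3.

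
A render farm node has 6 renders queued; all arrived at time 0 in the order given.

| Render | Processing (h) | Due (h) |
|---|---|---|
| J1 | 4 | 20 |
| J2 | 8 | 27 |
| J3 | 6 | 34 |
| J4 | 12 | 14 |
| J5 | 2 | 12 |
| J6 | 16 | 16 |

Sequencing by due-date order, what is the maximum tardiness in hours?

15

EDD (increasing due date): J5 J4 J6 J1 J2 J3.
J5: 0→2, due 12, tardiness 0
J4: 2→14, due 14, tardiness 0
J6: 14→30, due 16, tardiness 14
J1: 30→34, due 20, tardiness 14
J2: 34→42, due 27, tardiness 15
J3: 42→48, due 34, tardiness 14
Maximum = 15.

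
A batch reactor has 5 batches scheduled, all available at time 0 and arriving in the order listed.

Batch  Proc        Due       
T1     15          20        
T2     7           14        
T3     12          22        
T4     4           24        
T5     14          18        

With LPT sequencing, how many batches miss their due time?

4

LPT (decreasing processing time): T1 T5 T3 T2 T4.
T1: 0→15, due 20, tardiness 0
T5: 15→29, due 18, tardiness 11
T3: 29→41, due 22, tardiness 19
T2: 41→48, due 14, tardiness 34
T4: 48→52, due 24, tardiness 28
Late batches: 4.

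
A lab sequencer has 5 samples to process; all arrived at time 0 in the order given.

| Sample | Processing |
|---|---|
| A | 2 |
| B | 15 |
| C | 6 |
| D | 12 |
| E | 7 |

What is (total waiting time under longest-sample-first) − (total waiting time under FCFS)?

LPT (decreasing processing time): B D E C A.
B: waits 0, runs 0→15
D: waits 15, runs 15→27
E: waits 27, runs 27→34
C: waits 34, runs 34→40
A: waits 40, runs 40→42
Sum = 0+15+27+34+40 = 116.
FIFO (arrival order): A B C D E.
A: waits 0, runs 0→2
B: waits 2, runs 2→17
C: waits 17, runs 17→23
D: waits 23, runs 23→35
E: waits 35, runs 35→42
Sum = 0+2+17+23+35 = 77.
Difference = 116 − 77 = 39.

39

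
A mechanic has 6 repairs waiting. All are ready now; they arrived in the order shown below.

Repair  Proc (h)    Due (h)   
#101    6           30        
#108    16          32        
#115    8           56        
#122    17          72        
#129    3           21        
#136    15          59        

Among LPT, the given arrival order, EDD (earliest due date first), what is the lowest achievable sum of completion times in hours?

LPT (decreasing processing time): #122 #108 #136 #115 #101 #129.
#122: 0→17
#108: 17→33
#136: 33→48
#115: 48→56
#101: 56→62
#129: 62→65
Sum = 17+33+48+56+62+65 = 281.
FIFO (arrival order): #101 #108 #115 #122 #129 #136.
#101: 0→6
#108: 6→22
#115: 22→30
#122: 30→47
#129: 47→50
#136: 50→65
Sum = 6+22+30+47+50+65 = 220.
EDD (increasing due date): #129 #101 #108 #115 #136 #122.
#129: 0→3
#101: 3→9
#108: 9→25
#115: 25→33
#136: 33→48
#122: 48→65
Sum = 3+9+25+33+48+65 = 183.
LPT 281, FIFO 220, EDD 183 → minimum 183.

183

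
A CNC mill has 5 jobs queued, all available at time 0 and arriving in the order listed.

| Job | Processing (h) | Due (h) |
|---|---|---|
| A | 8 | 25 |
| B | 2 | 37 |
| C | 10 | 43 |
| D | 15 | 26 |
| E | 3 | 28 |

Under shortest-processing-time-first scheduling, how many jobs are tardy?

SPT (increasing processing time): B E A C D.
B: 0→2, due 37, tardiness 0
E: 2→5, due 28, tardiness 0
A: 5→13, due 25, tardiness 0
C: 13→23, due 43, tardiness 0
D: 23→38, due 26, tardiness 12
Late jobs: 1.

1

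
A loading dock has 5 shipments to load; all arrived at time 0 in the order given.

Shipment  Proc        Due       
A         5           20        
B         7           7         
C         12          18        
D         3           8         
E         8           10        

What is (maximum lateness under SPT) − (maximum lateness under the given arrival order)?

-8

SPT (increasing processing time): D A B E C.
D: 0→3, due 8, lateness -5
A: 3→8, due 20, lateness -12
B: 8→15, due 7, lateness 8
E: 15→23, due 10, lateness 13
C: 23→35, due 18, lateness 17
Maximum = 17.
FIFO (arrival order): A B C D E.
A: 0→5, due 20, lateness -15
B: 5→12, due 7, lateness 5
C: 12→24, due 18, lateness 6
D: 24→27, due 8, lateness 19
E: 27→35, due 10, lateness 25
Maximum = 25.
Difference = 17 − 25 = -8.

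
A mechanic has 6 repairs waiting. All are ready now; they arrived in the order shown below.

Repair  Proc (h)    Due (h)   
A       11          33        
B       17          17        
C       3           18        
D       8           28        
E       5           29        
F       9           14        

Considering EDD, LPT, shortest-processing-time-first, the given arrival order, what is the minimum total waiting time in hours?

88

EDD (increasing due date): F B C D E A.
F: waits 0, runs 0→9
B: waits 9, runs 9→26
C: waits 26, runs 26→29
D: waits 29, runs 29→37
E: waits 37, runs 37→42
A: waits 42, runs 42→53
Sum = 0+9+26+29+37+42 = 143.
LPT (decreasing processing time): B A F D E C.
B: waits 0, runs 0→17
A: waits 17, runs 17→28
F: waits 28, runs 28→37
D: waits 37, runs 37→45
E: waits 45, runs 45→50
C: waits 50, runs 50→53
Sum = 0+17+28+37+45+50 = 177.
SPT (increasing processing time): C E D F A B.
C: waits 0, runs 0→3
E: waits 3, runs 3→8
D: waits 8, runs 8→16
F: waits 16, runs 16→25
A: waits 25, runs 25→36
B: waits 36, runs 36→53
Sum = 0+3+8+16+25+36 = 88.
FIFO (arrival order): A B C D E F.
A: waits 0, runs 0→11
B: waits 11, runs 11→28
C: waits 28, runs 28→31
D: waits 31, runs 31→39
E: waits 39, runs 39→44
F: waits 44, runs 44→53
Sum = 0+11+28+31+39+44 = 153.
EDD 143, LPT 177, SPT 88, FIFO 153 → minimum 88.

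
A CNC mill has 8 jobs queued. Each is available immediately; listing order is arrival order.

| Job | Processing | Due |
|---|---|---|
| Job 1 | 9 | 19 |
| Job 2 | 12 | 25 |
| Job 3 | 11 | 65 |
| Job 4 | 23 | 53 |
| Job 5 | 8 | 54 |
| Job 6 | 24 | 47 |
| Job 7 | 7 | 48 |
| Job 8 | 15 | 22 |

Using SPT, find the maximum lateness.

62

SPT (increasing processing time): Job 7 Job 5 Job 1 Job 3 Job 2 Job 8 Job 4 Job 6.
Job 7: 0→7, due 48, lateness -41
Job 5: 7→15, due 54, lateness -39
Job 1: 15→24, due 19, lateness 5
Job 3: 24→35, due 65, lateness -30
Job 2: 35→47, due 25, lateness 22
Job 8: 47→62, due 22, lateness 40
Job 4: 62→85, due 53, lateness 32
Job 6: 85→109, due 47, lateness 62
Maximum = 62.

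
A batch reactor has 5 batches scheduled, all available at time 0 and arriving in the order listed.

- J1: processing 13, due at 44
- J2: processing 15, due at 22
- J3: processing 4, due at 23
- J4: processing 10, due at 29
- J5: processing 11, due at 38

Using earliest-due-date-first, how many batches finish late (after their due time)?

2

EDD (increasing due date): J2 J3 J4 J5 J1.
J2: 0→15, due 22, tardiness 0
J3: 15→19, due 23, tardiness 0
J4: 19→29, due 29, tardiness 0
J5: 29→40, due 38, tardiness 2
J1: 40→53, due 44, tardiness 9
Late batches: 2.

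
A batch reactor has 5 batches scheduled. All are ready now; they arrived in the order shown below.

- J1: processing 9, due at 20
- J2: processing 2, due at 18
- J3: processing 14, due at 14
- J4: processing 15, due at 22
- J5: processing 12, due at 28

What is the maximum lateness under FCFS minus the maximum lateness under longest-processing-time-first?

-10

FIFO (arrival order): J1 J2 J3 J4 J5.
J1: 0→9, due 20, lateness -11
J2: 9→11, due 18, lateness -7
J3: 11→25, due 14, lateness 11
J4: 25→40, due 22, lateness 18
J5: 40→52, due 28, lateness 24
Maximum = 24.
LPT (decreasing processing time): J4 J3 J5 J1 J2.
J4: 0→15, due 22, lateness -7
J3: 15→29, due 14, lateness 15
J5: 29→41, due 28, lateness 13
J1: 41→50, due 20, lateness 30
J2: 50→52, due 18, lateness 34
Maximum = 34.
Difference = 24 − 34 = -10.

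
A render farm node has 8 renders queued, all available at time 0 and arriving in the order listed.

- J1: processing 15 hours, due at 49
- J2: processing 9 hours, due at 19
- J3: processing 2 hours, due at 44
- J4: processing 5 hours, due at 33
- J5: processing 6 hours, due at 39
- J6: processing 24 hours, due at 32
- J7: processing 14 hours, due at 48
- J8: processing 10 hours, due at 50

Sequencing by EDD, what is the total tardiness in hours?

86

EDD (increasing due date): J2 J6 J4 J5 J3 J7 J1 J8.
J2: 0→9, due 19, tardiness 0
J6: 9→33, due 32, tardiness 1
J4: 33→38, due 33, tardiness 5
J5: 38→44, due 39, tardiness 5
J3: 44→46, due 44, tardiness 2
J7: 46→60, due 48, tardiness 12
J1: 60→75, due 49, tardiness 26
J8: 75→85, due 50, tardiness 35
Sum = 0+1+5+5+2+12+26+35 = 86.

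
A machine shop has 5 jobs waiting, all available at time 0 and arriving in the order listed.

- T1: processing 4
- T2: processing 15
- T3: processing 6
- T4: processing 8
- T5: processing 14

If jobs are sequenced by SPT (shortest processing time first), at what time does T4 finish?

SPT (increasing processing time): T1 T3 T4 T5 T2.
T1: 0→4
T3: 4→10
T4: 10→18

18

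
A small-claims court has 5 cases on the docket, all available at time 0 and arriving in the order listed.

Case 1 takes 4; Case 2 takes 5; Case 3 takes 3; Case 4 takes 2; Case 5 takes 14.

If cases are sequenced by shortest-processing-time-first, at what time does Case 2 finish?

SPT (increasing processing time): Case 4 Case 3 Case 1 Case 2 Case 5.
Case 4: 0→2
Case 3: 2→5
Case 1: 5→9
Case 2: 9→14

14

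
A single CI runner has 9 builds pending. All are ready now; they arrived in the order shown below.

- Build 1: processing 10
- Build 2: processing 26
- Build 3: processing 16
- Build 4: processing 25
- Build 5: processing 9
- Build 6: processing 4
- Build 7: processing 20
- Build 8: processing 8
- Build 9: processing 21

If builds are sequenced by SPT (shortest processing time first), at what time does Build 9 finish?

SPT (increasing processing time): Build 6 Build 8 Build 5 Build 1 Build 3 Build 7 Build 9 Build 4 Build 2.
Build 6: 0→4
Build 8: 4→12
Build 5: 12→21
Build 1: 21→31
Build 3: 31→47
Build 7: 47→67
Build 9: 67→88

88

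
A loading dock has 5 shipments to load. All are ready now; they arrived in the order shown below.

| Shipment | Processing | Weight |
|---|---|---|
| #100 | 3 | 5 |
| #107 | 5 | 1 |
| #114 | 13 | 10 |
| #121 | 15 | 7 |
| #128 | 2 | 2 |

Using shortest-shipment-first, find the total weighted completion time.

SPT (increasing processing time): #128 #100 #107 #114 #121.
#128: finishes 2, weight 2, w·C = 4
#100: finishes 5, weight 5, w·C = 25
#107: finishes 10, weight 1, w·C = 10
#114: finishes 23, weight 10, w·C = 230
#121: finishes 38, weight 7, w·C = 266
Sum = 4+25+10+230+266 = 535.

535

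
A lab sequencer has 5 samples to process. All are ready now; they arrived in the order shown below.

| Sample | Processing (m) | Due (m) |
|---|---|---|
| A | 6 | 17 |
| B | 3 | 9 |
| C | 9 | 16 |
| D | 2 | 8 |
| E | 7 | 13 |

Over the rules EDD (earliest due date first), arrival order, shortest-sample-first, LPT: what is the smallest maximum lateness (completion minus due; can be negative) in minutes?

EDD (increasing due date): D B E C A.
D: 0→2, due 8, lateness -6
B: 2→5, due 9, lateness -4
E: 5→12, due 13, lateness -1
C: 12→21, due 16, lateness 5
A: 21→27, due 17, lateness 10
Maximum = 10.
FIFO (arrival order): A B C D E.
A: 0→6, due 17, lateness -11
B: 6→9, due 9, lateness 0
C: 9→18, due 16, lateness 2
D: 18→20, due 8, lateness 12
E: 20→27, due 13, lateness 14
Maximum = 14.
SPT (increasing processing time): D B A E C.
D: 0→2, due 8, lateness -6
B: 2→5, due 9, lateness -4
A: 5→11, due 17, lateness -6
E: 11→18, due 13, lateness 5
C: 18→27, due 16, lateness 11
Maximum = 11.
LPT (decreasing processing time): C E A B D.
C: 0→9, due 16, lateness -7
E: 9→16, due 13, lateness 3
A: 16→22, due 17, lateness 5
B: 22→25, due 9, lateness 16
D: 25→27, due 8, lateness 19
Maximum = 19.
EDD 10, FIFO 14, SPT 11, LPT 19 → minimum 10.

10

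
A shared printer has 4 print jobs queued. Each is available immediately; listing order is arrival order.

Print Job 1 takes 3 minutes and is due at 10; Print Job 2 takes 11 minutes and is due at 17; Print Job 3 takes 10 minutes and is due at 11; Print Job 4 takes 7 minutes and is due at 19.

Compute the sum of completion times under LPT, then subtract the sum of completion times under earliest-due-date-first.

LPT (decreasing processing time): Print Job 2 Print Job 3 Print Job 4 Print Job 1.
Print Job 2: 0→11
Print Job 3: 11→21
Print Job 4: 21→28
Print Job 1: 28→31
Sum = 11+21+28+31 = 91.
EDD (increasing due date): Print Job 1 Print Job 3 Print Job 2 Print Job 4.
Print Job 1: 0→3
Print Job 3: 3→13
Print Job 2: 13→24
Print Job 4: 24→31
Sum = 3+13+24+31 = 71.
Difference = 91 − 71 = 20.

20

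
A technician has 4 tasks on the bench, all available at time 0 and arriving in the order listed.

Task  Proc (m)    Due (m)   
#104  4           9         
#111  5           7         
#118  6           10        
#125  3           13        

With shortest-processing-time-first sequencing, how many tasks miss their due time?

2

SPT (increasing processing time): #125 #104 #111 #118.
#125: 0→3, due 13, tardiness 0
#104: 3→7, due 9, tardiness 0
#111: 7→12, due 7, tardiness 5
#118: 12→18, due 10, tardiness 8
Late tasks: 2.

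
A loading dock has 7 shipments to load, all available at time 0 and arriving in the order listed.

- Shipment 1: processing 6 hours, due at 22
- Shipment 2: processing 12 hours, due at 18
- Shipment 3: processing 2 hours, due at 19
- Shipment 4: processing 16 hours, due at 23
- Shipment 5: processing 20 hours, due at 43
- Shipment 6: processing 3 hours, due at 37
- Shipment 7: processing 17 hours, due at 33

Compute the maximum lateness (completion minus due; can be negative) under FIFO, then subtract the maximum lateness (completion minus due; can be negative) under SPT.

FIFO (arrival order): Shipment 1 Shipment 2 Shipment 3 Shipment 4 Shipment 5 Shipment 6 Shipment 7.
Shipment 1: 0→6, due 22, lateness -16
Shipment 2: 6→18, due 18, lateness 0
Shipment 3: 18→20, due 19, lateness 1
Shipment 4: 20→36, due 23, lateness 13
Shipment 5: 36→56, due 43, lateness 13
Shipment 6: 56→59, due 37, lateness 22
Shipment 7: 59→76, due 33, lateness 43
Maximum = 43.
SPT (increasing processing time): Shipment 3 Shipment 6 Shipment 1 Shipment 2 Shipment 4 Shipment 7 Shipment 5.
Shipment 3: 0→2, due 19, lateness -17
Shipment 6: 2→5, due 37, lateness -32
Shipment 1: 5→11, due 22, lateness -11
Shipment 2: 11→23, due 18, lateness 5
Shipment 4: 23→39, due 23, lateness 16
Shipment 7: 39→56, due 33, lateness 23
Shipment 5: 56→76, due 43, lateness 33
Maximum = 33.
Difference = 43 − 33 = 10.

10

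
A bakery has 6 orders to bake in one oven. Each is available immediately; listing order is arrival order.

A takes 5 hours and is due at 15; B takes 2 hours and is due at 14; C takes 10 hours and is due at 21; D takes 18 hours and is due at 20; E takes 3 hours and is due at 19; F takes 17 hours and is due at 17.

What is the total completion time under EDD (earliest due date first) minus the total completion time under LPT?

-96

EDD (increasing due date): B A F E D C.
B: 0→2
A: 2→7
F: 7→24
E: 24→27
D: 27→45
C: 45→55
Sum = 2+7+24+27+45+55 = 160.
LPT (decreasing processing time): D F C A E B.
D: 0→18
F: 18→35
C: 35→45
A: 45→50
E: 50→53
B: 53→55
Sum = 18+35+45+50+53+55 = 256.
Difference = 160 − 256 = -96.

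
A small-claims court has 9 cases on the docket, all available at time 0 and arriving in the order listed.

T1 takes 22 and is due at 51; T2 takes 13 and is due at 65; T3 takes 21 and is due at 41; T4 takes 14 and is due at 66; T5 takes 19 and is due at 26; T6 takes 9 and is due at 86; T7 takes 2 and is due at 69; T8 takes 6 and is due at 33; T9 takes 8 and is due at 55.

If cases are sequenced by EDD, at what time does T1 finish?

68

EDD (increasing due date): T5 T8 T3 T1 T9 T2 T4 T7 T6.
T5: 0→19
T8: 19→25
T3: 25→46
T1: 46→68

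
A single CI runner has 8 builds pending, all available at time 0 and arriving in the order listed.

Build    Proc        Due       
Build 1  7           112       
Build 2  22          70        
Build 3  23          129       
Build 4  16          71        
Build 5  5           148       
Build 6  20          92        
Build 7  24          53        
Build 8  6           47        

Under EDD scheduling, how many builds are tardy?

0

EDD (increasing due date): Build 8 Build 7 Build 2 Build 4 Build 6 Build 1 Build 3 Build 5.
Build 8: 0→6, due 47, tardiness 0
Build 7: 6→30, due 53, tardiness 0
Build 2: 30→52, due 70, tardiness 0
Build 4: 52→68, due 71, tardiness 0
Build 6: 68→88, due 92, tardiness 0
Build 1: 88→95, due 112, tardiness 0
Build 3: 95→118, due 129, tardiness 0
Build 5: 118→123, due 148, tardiness 0
Late builds: 0.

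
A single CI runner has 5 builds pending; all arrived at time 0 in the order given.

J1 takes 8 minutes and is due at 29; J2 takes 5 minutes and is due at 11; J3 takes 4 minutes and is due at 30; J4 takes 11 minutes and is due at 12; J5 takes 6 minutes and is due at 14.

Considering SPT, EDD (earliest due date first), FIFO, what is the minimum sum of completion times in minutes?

SPT (increasing processing time): J3 J2 J5 J1 J4.
J3: 0→4
J2: 4→9
J5: 9→15
J1: 15→23
J4: 23→34
Sum = 4+9+15+23+34 = 85.
EDD (increasing due date): J2 J4 J5 J1 J3.
J2: 0→5
J4: 5→16
J5: 16→22
J1: 22→30
J3: 30→34
Sum = 5+16+22+30+34 = 107.
FIFO (arrival order): J1 J2 J3 J4 J5.
J1: 0→8
J2: 8→13
J3: 13→17
J4: 17→28
J5: 28→34
Sum = 8+13+17+28+34 = 100.
SPT 85, EDD 107, FIFO 100 → minimum 85.

85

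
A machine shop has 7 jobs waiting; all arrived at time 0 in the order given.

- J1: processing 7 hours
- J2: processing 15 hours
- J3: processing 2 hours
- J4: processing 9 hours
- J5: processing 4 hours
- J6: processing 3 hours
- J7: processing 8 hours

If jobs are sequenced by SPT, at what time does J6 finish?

SPT (increasing processing time): J3 J6 J5 J1 J7 J4 J2.
J3: 0→2
J6: 2→5

5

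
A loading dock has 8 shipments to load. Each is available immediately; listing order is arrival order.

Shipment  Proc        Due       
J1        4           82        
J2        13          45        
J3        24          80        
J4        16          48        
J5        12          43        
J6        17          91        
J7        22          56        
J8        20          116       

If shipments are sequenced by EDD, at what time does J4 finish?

EDD (increasing due date): J5 J2 J4 J7 J3 J1 J6 J8.
J5: 0→12
J2: 12→25
J4: 25→41

41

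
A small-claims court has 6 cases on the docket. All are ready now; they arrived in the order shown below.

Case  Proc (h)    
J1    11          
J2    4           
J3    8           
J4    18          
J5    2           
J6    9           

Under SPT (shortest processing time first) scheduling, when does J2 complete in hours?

SPT (increasing processing time): J5 J2 J3 J6 J1 J4.
J5: 0→2
J2: 2→6

6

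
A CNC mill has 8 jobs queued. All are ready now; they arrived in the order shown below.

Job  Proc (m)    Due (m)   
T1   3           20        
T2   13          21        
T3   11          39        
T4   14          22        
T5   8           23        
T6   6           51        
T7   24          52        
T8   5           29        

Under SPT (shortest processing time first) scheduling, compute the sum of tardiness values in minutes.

95

SPT (increasing processing time): T1 T8 T6 T5 T3 T2 T4 T7.
T1: 0→3, due 20, tardiness 0
T8: 3→8, due 29, tardiness 0
T6: 8→14, due 51, tardiness 0
T5: 14→22, due 23, tardiness 0
T3: 22→33, due 39, tardiness 0
T2: 33→46, due 21, tardiness 25
T4: 46→60, due 22, tardiness 38
T7: 60→84, due 52, tardiness 32
Sum = 0+0+0+0+0+25+38+32 = 95.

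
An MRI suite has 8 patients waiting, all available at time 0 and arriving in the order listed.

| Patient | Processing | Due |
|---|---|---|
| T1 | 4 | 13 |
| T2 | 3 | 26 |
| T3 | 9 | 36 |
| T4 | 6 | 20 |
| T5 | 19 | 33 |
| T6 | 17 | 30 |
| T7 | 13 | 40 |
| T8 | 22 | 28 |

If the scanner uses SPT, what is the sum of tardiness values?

SPT (increasing processing time): T2 T1 T4 T3 T7 T6 T5 T8.
T2: 0→3, due 26, tardiness 0
T1: 3→7, due 13, tardiness 0
T4: 7→13, due 20, tardiness 0
T3: 13→22, due 36, tardiness 0
T7: 22→35, due 40, tardiness 0
T6: 35→52, due 30, tardiness 22
T5: 52→71, due 33, tardiness 38
T8: 71→93, due 28, tardiness 65
Sum = 0+0+0+0+0+22+38+65 = 125.

125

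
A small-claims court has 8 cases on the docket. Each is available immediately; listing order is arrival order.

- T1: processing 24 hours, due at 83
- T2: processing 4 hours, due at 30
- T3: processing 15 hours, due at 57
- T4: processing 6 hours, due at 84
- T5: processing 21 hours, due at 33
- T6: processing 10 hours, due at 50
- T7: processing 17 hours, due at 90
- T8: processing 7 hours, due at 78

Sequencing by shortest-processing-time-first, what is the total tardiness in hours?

SPT (increasing processing time): T2 T4 T8 T6 T3 T7 T5 T1.
T2: 0→4, due 30, tardiness 0
T4: 4→10, due 84, tardiness 0
T8: 10→17, due 78, tardiness 0
T6: 17→27, due 50, tardiness 0
T3: 27→42, due 57, tardiness 0
T7: 42→59, due 90, tardiness 0
T5: 59→80, due 33, tardiness 47
T1: 80→104, due 83, tardiness 21
Sum = 0+0+0+0+0+0+47+21 = 68.

68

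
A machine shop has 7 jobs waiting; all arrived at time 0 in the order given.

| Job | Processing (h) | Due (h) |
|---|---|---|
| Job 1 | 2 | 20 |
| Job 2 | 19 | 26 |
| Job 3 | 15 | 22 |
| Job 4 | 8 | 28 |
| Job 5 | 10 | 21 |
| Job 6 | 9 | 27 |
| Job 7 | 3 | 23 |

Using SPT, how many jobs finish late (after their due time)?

SPT (increasing processing time): Job 1 Job 7 Job 4 Job 6 Job 5 Job 3 Job 2.
Job 1: 0→2, due 20, tardiness 0
Job 7: 2→5, due 23, tardiness 0
Job 4: 5→13, due 28, tardiness 0
Job 6: 13→22, due 27, tardiness 0
Job 5: 22→32, due 21, tardiness 11
Job 3: 32→47, due 22, tardiness 25
Job 2: 47→66, due 26, tardiness 40
Late jobs: 3.

3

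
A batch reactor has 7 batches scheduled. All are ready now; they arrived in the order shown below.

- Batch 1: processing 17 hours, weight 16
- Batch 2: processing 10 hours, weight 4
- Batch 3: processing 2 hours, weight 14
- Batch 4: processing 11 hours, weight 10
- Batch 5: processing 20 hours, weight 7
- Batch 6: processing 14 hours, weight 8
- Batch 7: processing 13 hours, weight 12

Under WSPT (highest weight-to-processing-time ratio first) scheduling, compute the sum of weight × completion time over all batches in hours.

WSPT (decreasing weight/processing-time ratio): Batch 3 Batch 1 Batch 7 Batch 4 Batch 6 Batch 2 Batch 5.
Batch 3: finishes 2, weight 14, w·C = 28
Batch 1: finishes 19, weight 16, w·C = 304
Batch 7: finishes 32, weight 12, w·C = 384
Batch 4: finishes 43, weight 10, w·C = 430
Batch 6: finishes 57, weight 8, w·C = 456
Batch 2: finishes 67, weight 4, w·C = 268
Batch 5: finishes 87, weight 7, w·C = 609
Sum = 28+304+384+430+456+268+609 = 2479.

2479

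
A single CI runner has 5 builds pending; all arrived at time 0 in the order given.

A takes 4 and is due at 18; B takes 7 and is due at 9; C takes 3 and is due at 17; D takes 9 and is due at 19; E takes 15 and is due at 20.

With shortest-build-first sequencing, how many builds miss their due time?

SPT (increasing processing time): C A B D E.
C: 0→3, due 17, tardiness 0
A: 3→7, due 18, tardiness 0
B: 7→14, due 9, tardiness 5
D: 14→23, due 19, tardiness 4
E: 23→38, due 20, tardiness 18
Late builds: 3.

3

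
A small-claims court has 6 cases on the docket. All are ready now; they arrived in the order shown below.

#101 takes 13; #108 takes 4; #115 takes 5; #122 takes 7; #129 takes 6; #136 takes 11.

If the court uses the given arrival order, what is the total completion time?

FIFO (arrival order): #101 #108 #115 #122 #129 #136.
#101: 0→13
#108: 13→17
#115: 17→22
#122: 22→29
#129: 29→35
#136: 35→46
Sum = 13+17+22+29+35+46 = 162.

162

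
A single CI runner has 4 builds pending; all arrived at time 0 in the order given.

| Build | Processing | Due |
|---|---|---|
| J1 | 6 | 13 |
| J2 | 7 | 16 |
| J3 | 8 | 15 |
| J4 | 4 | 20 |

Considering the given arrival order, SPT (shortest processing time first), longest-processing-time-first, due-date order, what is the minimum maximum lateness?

5

FIFO (arrival order): J1 J2 J3 J4.
J1: 0→6, due 13, lateness -7
J2: 6→13, due 16, lateness -3
J3: 13→21, due 15, lateness 6
J4: 21→25, due 20, lateness 5
Maximum = 6.
SPT (increasing processing time): J4 J1 J2 J3.
J4: 0→4, due 20, lateness -16
J1: 4→10, due 13, lateness -3
J2: 10→17, due 16, lateness 1
J3: 17→25, due 15, lateness 10
Maximum = 10.
LPT (decreasing processing time): J3 J2 J1 J4.
J3: 0→8, due 15, lateness -7
J2: 8→15, due 16, lateness -1
J1: 15→21, due 13, lateness 8
J4: 21→25, due 20, lateness 5
Maximum = 8.
EDD (increasing due date): J1 J3 J2 J4.
J1: 0→6, due 13, lateness -7
J3: 6→14, due 15, lateness -1
J2: 14→21, due 16, lateness 5
J4: 21→25, due 20, lateness 5
Maximum = 5.
FIFO 6, SPT 10, LPT 8, EDD 5 → minimum 5.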